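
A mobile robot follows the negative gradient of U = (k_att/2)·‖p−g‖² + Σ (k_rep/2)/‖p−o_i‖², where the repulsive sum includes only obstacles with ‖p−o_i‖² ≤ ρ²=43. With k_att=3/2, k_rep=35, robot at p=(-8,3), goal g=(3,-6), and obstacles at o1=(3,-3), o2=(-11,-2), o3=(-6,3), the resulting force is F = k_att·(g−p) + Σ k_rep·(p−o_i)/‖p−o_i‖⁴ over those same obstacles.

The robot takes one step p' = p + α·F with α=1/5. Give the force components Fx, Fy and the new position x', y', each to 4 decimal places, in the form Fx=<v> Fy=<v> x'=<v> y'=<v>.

F_att = 3/2·(g−p) = 3/2·(11,-9) = (16.5000,-13.5000)
o1: d²=157 > ρ²=43 → inactive
o2: d²=34 ≤ ρ²=43; F_rep = 35·(3,5)/34² = (0.0908,0.1514)
o3: d²=4 ≤ ρ²=43; F_rep = 35·(-2,0)/4² = (-4.3750,0.0000)
F = F_att + ΣF_rep = (12.2158,-13.3486)
p' = p + 1/5·F = (-5.5568,0.3303)

Fx=12.2158 Fy=-13.3486 x'=-5.5568 y'=0.3303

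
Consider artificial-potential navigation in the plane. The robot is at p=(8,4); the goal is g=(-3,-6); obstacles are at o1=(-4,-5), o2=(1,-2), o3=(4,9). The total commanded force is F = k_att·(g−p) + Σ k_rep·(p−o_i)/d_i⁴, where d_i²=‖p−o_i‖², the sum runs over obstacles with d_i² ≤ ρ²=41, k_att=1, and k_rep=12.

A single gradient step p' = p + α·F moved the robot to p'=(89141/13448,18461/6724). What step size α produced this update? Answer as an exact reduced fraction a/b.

F_att = 1·(g−p) = 1·(-11,-10) = (-11.0000,-10.0000)
o1: d²=225 > ρ²=41 → inactive
o2: d²=85 > ρ²=41 → inactive
o3: d²=41 ≤ ρ²=41; F_rep = 12·(4,-5)/41² = (0.0286,-0.0357)
F = F_att + ΣF_rep = (-10.9714,-10.0357)
Δp = p'−p = (-1.3714,-1.2545); α = Δx/Fx = (-18443/13448) / (-18443/1681) = 1/8
check: Δy/Fy = (-8435/6724) / (-16870/1681) = 1/8 ✓

α = 1/8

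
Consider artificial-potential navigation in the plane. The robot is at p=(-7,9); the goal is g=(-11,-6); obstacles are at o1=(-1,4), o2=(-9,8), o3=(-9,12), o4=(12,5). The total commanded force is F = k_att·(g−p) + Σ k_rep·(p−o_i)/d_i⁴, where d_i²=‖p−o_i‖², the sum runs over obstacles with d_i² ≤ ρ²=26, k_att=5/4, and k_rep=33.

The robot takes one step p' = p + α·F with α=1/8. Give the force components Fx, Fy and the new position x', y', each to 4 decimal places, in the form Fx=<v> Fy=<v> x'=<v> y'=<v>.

Fx=-1.9695 Fy=-18.0158 x'=-7.2462 y'=6.7480

F_att = 5/4·(g−p) = 5/4·(-4,-15) = (-5.0000,-18.7500)
o1: d²=61 > ρ²=26 → inactive
o2: d²=5 ≤ ρ²=26; F_rep = 33·(2,1)/5² = (2.6400,1.3200)
o3: d²=13 ≤ ρ²=26; F_rep = 33·(2,-3)/13² = (0.3905,-0.5858)
o4: d²=377 > ρ²=26 → inactive
F = F_att + ΣF_rep = (-1.9695,-18.0158)
p' = p + 1/8·F = (-7.2462,6.7480)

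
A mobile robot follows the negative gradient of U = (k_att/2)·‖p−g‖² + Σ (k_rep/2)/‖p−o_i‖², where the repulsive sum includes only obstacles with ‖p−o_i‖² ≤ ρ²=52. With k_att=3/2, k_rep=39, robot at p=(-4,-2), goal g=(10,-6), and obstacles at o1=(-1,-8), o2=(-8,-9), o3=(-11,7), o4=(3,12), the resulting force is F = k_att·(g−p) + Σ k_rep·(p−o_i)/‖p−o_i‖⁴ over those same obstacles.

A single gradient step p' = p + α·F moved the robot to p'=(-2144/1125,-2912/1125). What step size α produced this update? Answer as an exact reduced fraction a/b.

F_att = 3/2·(g−p) = 3/2·(14,-4) = (21.0000,-6.0000)
o1: d²=45 ≤ ρ²=52; F_rep = 39·(-3,6)/45² = (-0.0578,0.1156)
o2: d²=65 > ρ²=52 → inactive
o3: d²=130 > ρ²=52 → inactive
o4: d²=245 > ρ²=52 → inactive
F = F_att + ΣF_rep = (20.9422,-5.8844)
Δp = p'−p = (2.0942,-0.5884); α = Δx/Fx = (2356/1125) / (4712/225) = 1/10
check: Δy/Fy = (-662/1125) / (-1324/225) = 1/10 ✓

α = 1/10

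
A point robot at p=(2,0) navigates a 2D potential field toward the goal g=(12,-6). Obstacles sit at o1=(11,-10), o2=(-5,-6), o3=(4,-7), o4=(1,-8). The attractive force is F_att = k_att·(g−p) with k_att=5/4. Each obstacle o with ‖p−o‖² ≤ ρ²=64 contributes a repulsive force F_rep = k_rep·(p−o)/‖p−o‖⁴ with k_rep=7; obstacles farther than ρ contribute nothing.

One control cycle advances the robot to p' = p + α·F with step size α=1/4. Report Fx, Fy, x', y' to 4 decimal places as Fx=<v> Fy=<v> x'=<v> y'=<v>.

F_att = 5/4·(g−p) = 5/4·(10,-6) = (12.5000,-7.5000)
o1: d²=181 > ρ²=64 → inactive
o2: d²=85 > ρ²=64 → inactive
o3: d²=53 ≤ ρ²=64; F_rep = 7·(-2,7)/53² = (-0.0050,0.0174)
o4: d²=65 > ρ²=64 → inactive
F = F_att + ΣF_rep = (12.4950,-7.4826)
p' = p + 1/4·F = (5.1238,-1.8706)

Fx=12.4950 Fy=-7.4826 x'=5.1238 y'=-1.8706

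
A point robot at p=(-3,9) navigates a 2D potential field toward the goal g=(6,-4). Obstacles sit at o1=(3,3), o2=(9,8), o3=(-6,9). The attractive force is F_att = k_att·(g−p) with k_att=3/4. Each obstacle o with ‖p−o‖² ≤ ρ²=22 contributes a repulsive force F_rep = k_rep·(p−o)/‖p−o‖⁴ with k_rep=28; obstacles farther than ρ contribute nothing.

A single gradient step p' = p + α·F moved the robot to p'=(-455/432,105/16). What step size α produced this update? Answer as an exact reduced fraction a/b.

α = 1/4

F_att = 3/4·(g−p) = 3/4·(9,-13) = (6.7500,-9.7500)
o1: d²=72 > ρ²=22 → inactive
o2: d²=145 > ρ²=22 → inactive
o3: d²=9 ≤ ρ²=22; F_rep = 28·(3,0)/9² = (1.0370,0.0000)
F = F_att + ΣF_rep = (7.7870,-9.7500)
Δp = p'−p = (1.9468,-2.4375); α = Δx/Fx = (841/432) / (841/108) = 1/4
check: Δy/Fy = (-39/16) / (-39/4) = 1/4 ✓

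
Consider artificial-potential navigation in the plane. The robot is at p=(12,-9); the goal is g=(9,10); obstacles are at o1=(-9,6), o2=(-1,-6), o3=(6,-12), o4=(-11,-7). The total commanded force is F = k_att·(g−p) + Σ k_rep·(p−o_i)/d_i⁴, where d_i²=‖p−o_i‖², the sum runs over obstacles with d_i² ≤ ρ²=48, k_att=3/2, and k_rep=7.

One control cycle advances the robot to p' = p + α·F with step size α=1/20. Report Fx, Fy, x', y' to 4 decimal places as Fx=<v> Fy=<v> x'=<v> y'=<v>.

Fx=-4.4793 Fy=28.5104 x'=11.7760 y'=-7.5745

F_att = 3/2·(g−p) = 3/2·(-3,19) = (-4.5000,28.5000)
o1: d²=666 > ρ²=48 → inactive
o2: d²=178 > ρ²=48 → inactive
o3: d²=45 ≤ ρ²=48; F_rep = 7·(6,3)/45² = (0.0207,0.0104)
o4: d²=533 > ρ²=48 → inactive
F = F_att + ΣF_rep = (-4.4793,28.5104)
p' = p + 1/20·F = (11.7760,-7.5745)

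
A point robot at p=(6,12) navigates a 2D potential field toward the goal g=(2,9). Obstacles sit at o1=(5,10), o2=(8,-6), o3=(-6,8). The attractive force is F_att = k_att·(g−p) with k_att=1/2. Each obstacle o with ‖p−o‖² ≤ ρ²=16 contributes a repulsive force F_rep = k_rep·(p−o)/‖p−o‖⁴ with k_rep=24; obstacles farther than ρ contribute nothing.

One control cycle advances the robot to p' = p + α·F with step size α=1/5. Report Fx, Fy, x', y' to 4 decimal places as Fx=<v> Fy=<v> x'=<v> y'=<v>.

Fx=-1.0400 Fy=0.4200 x'=5.7920 y'=12.0840

F_att = 1/2·(g−p) = 1/2·(-4,-3) = (-2.0000,-1.5000)
o1: d²=5 ≤ ρ²=16; F_rep = 24·(1,2)/5² = (0.9600,1.9200)
o2: d²=328 > ρ²=16 → inactive
o3: d²=160 > ρ²=16 → inactive
F = F_att + ΣF_rep = (-1.0400,0.4200)
p' = p + 1/5·F = (5.7920,12.0840)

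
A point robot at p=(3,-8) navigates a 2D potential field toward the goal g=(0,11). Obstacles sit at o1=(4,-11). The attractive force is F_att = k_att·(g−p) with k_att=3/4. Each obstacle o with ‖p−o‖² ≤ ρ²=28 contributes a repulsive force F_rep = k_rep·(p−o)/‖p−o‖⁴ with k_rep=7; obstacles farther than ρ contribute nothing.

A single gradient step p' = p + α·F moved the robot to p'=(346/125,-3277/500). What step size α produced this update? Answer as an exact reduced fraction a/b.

α = 1/10

F_att = 3/4·(g−p) = 3/4·(-3,19) = (-2.2500,14.2500)
o1: d²=10 ≤ ρ²=28; F_rep = 7·(-1,3)/10² = (-0.0700,0.2100)
F = F_att + ΣF_rep = (-2.3200,14.4600)
Δp = p'−p = (-0.2320,1.4460); α = Δx/Fx = (-29/125) / (-58/25) = 1/10
check: Δy/Fy = (723/500) / (723/50) = 1/10 ✓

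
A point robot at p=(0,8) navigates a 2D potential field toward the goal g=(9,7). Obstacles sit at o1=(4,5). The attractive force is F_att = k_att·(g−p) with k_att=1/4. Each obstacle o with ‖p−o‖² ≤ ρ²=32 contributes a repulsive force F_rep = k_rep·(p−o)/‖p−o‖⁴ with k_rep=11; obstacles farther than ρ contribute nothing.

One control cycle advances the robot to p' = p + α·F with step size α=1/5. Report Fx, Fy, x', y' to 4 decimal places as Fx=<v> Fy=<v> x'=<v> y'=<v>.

Fx=2.1796 Fy=-0.1972 x'=0.4359 y'=7.9606

F_att = 1/4·(g−p) = 1/4·(9,-1) = (2.2500,-0.2500)
o1: d²=25 ≤ ρ²=32; F_rep = 11·(-4,3)/25² = (-0.0704,0.0528)
F = F_att + ΣF_rep = (2.1796,-0.1972)
p' = p + 1/5·F = (0.4359,7.9606)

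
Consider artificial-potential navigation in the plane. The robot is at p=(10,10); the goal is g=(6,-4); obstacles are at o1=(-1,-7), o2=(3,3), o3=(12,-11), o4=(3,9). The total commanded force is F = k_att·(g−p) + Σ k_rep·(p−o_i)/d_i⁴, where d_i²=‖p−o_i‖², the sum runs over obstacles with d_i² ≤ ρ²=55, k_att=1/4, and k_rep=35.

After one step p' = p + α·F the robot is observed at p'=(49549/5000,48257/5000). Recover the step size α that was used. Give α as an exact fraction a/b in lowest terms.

F_att = 1/4·(g−p) = 1/4·(-4,-14) = (-1.0000,-3.5000)
o1: d²=410 > ρ²=55 → inactive
o2: d²=98 > ρ²=55 → inactive
o3: d²=445 > ρ²=55 → inactive
o4: d²=50 ≤ ρ²=55; F_rep = 35·(7,1)/50² = (0.0980,0.0140)
F = F_att + ΣF_rep = (-0.9020,-3.4860)
Δp = p'−p = (-0.0902,-0.3486); α = Δx/Fx = (-451/5000) / (-451/500) = 1/10
check: Δy/Fy = (-1743/5000) / (-1743/500) = 1/10 ✓

α = 1/10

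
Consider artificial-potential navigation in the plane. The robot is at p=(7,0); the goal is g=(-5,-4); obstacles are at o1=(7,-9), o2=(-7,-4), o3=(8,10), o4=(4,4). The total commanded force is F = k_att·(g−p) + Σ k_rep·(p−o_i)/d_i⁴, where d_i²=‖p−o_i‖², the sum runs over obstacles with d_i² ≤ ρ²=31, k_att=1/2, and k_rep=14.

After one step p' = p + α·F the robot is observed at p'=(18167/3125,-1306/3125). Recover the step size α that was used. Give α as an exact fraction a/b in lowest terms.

F_att = 1/2·(g−p) = 1/2·(-12,-4) = (-6.0000,-2.0000)
o1: d²=81 > ρ²=31 → inactive
o2: d²=212 > ρ²=31 → inactive
o3: d²=101 > ρ²=31 → inactive
o4: d²=25 ≤ ρ²=31; F_rep = 14·(3,-4)/25² = (0.0672,-0.0896)
F = F_att + ΣF_rep = (-5.9328,-2.0896)
Δp = p'−p = (-1.1866,-0.4179); α = Δx/Fx = (-3708/3125) / (-3708/625) = 1/5
check: Δy/Fy = (-1306/3125) / (-1306/625) = 1/5 ✓

α = 1/5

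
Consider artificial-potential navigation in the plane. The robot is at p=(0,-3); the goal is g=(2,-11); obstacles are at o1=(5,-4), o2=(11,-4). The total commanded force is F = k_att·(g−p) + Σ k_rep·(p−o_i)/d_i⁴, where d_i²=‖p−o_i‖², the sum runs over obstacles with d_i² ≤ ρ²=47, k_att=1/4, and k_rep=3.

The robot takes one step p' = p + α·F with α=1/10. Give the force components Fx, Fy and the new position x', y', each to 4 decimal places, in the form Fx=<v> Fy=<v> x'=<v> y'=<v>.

F_att = 1/4·(g−p) = 1/4·(2,-8) = (0.5000,-2.0000)
o1: d²=26 ≤ ρ²=47; F_rep = 3·(-5,1)/26² = (-0.0222,0.0044)
o2: d²=122 > ρ²=47 → inactive
F = F_att + ΣF_rep = (0.4778,-1.9956)
p' = p + 1/10·F = (0.0478,-3.1996)

Fx=0.4778 Fy=-1.9956 x'=0.0478 y'=-3.1996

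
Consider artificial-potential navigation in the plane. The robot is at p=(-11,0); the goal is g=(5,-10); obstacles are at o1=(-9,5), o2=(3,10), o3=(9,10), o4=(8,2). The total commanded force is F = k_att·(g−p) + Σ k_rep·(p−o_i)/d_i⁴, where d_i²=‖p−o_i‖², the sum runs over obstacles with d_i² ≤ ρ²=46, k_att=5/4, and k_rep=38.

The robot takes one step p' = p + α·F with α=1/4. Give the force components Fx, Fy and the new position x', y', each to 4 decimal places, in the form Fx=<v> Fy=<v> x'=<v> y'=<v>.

Fx=19.9096 Fy=-12.7259 x'=-6.0226 y'=-3.1815

F_att = 5/4·(g−p) = 5/4·(16,-10) = (20.0000,-12.5000)
o1: d²=29 ≤ ρ²=46; F_rep = 38·(-2,-5)/29² = (-0.0904,-0.2259)
o2: d²=296 > ρ²=46 → inactive
o3: d²=500 > ρ²=46 → inactive
o4: d²=365 > ρ²=46 → inactive
F = F_att + ΣF_rep = (19.9096,-12.7259)
p' = p + 1/4·F = (-6.0226,-3.1815)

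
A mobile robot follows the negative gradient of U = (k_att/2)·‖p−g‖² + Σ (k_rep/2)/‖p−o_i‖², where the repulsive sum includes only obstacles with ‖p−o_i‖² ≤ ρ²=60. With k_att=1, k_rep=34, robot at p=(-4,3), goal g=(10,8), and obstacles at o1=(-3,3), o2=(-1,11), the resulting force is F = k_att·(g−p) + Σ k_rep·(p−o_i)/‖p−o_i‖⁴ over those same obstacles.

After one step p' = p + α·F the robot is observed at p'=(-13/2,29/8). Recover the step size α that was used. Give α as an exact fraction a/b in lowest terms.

α = 1/8

F_att = 1·(g−p) = 1·(14,5) = (14.0000,5.0000)
o1: d²=1 ≤ ρ²=60; F_rep = 34·(-1,0)/1² = (-34.0000,0.0000)
o2: d²=73 > ρ²=60 → inactive
F = F_att + ΣF_rep = (-20.0000,5.0000)
Δp = p'−p = (-2.5000,0.6250); α = Δx/Fx = (-5/2) / (-20) = 1/8
check: Δy/Fy = (5/8) / (5) = 1/8 ✓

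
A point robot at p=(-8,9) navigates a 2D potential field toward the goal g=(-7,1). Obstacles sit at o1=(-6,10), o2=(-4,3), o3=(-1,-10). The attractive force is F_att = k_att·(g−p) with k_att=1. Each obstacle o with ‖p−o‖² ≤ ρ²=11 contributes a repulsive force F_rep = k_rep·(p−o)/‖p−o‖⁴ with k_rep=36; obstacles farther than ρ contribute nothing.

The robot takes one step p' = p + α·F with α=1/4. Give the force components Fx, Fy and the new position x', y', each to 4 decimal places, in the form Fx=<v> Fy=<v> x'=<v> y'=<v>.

Fx=-1.8800 Fy=-9.4400 x'=-8.4700 y'=6.6400

F_att = 1·(g−p) = 1·(1,-8) = (1.0000,-8.0000)
o1: d²=5 ≤ ρ²=11; F_rep = 36·(-2,-1)/5² = (-2.8800,-1.4400)
o2: d²=52 > ρ²=11 → inactive
o3: d²=410 > ρ²=11 → inactive
F = F_att + ΣF_rep = (-1.8800,-9.4400)
p' = p + 1/4·F = (-8.4700,6.6400)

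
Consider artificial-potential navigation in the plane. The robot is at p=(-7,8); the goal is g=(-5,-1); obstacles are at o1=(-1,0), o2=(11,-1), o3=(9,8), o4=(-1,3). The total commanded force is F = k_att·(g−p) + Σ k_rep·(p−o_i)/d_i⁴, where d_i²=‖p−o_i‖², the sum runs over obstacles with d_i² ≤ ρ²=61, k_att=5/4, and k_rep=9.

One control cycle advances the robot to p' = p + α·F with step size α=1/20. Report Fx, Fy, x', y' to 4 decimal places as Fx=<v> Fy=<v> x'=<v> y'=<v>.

Fx=2.4855 Fy=-11.2379 x'=-6.8757 y'=7.4381

F_att = 5/4·(g−p) = 5/4·(2,-9) = (2.5000,-11.2500)
o1: d²=100 > ρ²=61 → inactive
o2: d²=405 > ρ²=61 → inactive
o3: d²=256 > ρ²=61 → inactive
o4: d²=61 ≤ ρ²=61; F_rep = 9·(-6,5)/61² = (-0.0145,0.0121)
F = F_att + ΣF_rep = (2.4855,-11.2379)
p' = p + 1/20·F = (-6.8757,7.4381)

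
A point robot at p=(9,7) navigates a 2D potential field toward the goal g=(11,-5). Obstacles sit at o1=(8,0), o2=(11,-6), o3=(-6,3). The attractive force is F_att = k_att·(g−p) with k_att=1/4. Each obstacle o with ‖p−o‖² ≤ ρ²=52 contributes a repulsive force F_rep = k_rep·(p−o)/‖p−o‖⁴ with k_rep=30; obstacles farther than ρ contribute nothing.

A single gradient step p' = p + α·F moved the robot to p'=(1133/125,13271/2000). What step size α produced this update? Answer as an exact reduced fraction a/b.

F_att = 1/4·(g−p) = 1/4·(2,-12) = (0.5000,-3.0000)
o1: d²=50 ≤ ρ²=52; F_rep = 30·(1,7)/50² = (0.0120,0.0840)
o2: d²=173 > ρ²=52 → inactive
o3: d²=241 > ρ²=52 → inactive
F = F_att + ΣF_rep = (0.5120,-2.9160)
Δp = p'−p = (0.0640,-0.3645); α = Δx/Fx = (8/125) / (64/125) = 1/8
check: Δy/Fy = (-729/2000) / (-729/250) = 1/8 ✓

α = 1/8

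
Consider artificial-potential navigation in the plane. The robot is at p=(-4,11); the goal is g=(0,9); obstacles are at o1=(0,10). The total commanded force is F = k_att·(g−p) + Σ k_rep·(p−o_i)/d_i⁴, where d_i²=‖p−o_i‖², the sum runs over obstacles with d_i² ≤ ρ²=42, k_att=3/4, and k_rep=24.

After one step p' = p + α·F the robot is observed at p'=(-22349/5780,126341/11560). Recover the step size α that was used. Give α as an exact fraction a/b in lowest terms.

F_att = 3/4·(g−p) = 3/4·(4,-2) = (3.0000,-1.5000)
o1: d²=17 ≤ ρ²=42; F_rep = 24·(-4,1)/17² = (-0.3322,0.0830)
F = F_att + ΣF_rep = (2.6678,-1.4170)
Δp = p'−p = (0.1334,-0.0708); α = Δx/Fx = (771/5780) / (771/289) = 1/20
check: Δy/Fy = (-819/11560) / (-819/578) = 1/20 ✓

α = 1/20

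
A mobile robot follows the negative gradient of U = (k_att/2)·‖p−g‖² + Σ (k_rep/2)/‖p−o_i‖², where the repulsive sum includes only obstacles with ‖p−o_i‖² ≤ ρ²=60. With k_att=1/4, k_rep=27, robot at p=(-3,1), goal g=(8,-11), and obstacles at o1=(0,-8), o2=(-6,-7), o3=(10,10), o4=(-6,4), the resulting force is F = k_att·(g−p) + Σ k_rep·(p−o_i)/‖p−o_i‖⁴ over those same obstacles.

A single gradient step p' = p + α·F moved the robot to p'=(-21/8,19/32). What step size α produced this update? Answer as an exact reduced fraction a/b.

F_att = 1/4·(g−p) = 1/4·(11,-12) = (2.7500,-3.0000)
o1: d²=90 > ρ²=60 → inactive
o2: d²=73 > ρ²=60 → inactive
o3: d²=250 > ρ²=60 → inactive
o4: d²=18 ≤ ρ²=60; F_rep = 27·(3,-3)/18² = (0.2500,-0.2500)
F = F_att + ΣF_rep = (3.0000,-3.2500)
Δp = p'−p = (0.3750,-0.4062); α = Δx/Fx = (3/8) / (3) = 1/8
check: Δy/Fy = (-13/32) / (-13/4) = 1/8 ✓

α = 1/8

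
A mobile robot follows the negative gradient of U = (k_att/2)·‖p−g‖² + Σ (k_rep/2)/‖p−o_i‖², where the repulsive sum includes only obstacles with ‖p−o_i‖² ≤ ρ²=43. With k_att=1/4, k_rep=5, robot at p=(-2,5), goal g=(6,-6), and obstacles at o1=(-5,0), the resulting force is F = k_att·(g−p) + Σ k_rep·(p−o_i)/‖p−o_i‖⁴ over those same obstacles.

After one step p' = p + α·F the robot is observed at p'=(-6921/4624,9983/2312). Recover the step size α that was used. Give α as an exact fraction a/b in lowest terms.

α = 1/4

F_att = 1/4·(g−p) = 1/4·(8,-11) = (2.0000,-2.7500)
o1: d²=34 ≤ ρ²=43; F_rep = 5·(3,5)/34² = (0.0130,0.0216)
F = F_att + ΣF_rep = (2.0130,-2.7284)
Δp = p'−p = (0.5032,-0.6821); α = Δx/Fx = (2327/4624) / (2327/1156) = 1/4
check: Δy/Fy = (-1577/2312) / (-1577/578) = 1/4 ✓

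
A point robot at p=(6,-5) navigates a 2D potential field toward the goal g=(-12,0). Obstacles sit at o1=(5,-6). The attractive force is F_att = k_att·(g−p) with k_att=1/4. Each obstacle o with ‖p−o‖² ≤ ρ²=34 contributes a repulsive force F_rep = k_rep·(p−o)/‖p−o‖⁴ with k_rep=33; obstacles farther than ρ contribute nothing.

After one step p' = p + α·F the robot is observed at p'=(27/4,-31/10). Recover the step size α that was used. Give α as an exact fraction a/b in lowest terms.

α = 1/5

F_att = 1/4·(g−p) = 1/4·(-18,5) = (-4.5000,1.2500)
o1: d²=2 ≤ ρ²=34; F_rep = 33·(1,1)/2² = (8.2500,8.2500)
F = F_att + ΣF_rep = (3.7500,9.5000)
Δp = p'−p = (0.7500,1.9000); α = Δx/Fx = (3/4) / (15/4) = 1/5
check: Δy/Fy = (19/10) / (19/2) = 1/5 ✓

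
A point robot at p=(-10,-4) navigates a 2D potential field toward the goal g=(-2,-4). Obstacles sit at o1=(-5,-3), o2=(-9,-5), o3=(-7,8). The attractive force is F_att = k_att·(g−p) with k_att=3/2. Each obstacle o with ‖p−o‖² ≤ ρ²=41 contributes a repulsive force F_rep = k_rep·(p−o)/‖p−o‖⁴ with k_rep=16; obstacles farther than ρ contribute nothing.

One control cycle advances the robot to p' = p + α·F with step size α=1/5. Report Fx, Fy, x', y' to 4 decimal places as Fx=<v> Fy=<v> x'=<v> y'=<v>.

F_att = 3/2·(g−p) = 3/2·(8,0) = (12.0000,0.0000)
o1: d²=26 ≤ ρ²=41; F_rep = 16·(-5,-1)/26² = (-0.1183,-0.0237)
o2: d²=2 ≤ ρ²=41; F_rep = 16·(-1,1)/2² = (-4.0000,4.0000)
o3: d²=153 > ρ²=41 → inactive
F = F_att + ΣF_rep = (7.8817,3.9763)
p' = p + 1/5·F = (-8.4237,-3.2047)

Fx=7.8817 Fy=3.9763 x'=-8.4237 y'=-3.2047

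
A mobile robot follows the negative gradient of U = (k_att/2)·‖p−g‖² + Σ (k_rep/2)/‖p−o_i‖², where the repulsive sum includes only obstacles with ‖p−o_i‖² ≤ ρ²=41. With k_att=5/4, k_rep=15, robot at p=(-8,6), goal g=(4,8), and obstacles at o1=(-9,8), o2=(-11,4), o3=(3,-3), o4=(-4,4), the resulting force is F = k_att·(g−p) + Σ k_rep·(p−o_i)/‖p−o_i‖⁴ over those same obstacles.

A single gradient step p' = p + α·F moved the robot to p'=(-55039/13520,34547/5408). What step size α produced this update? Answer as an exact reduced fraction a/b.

α = 1/4

F_att = 5/4·(g−p) = 5/4·(12,2) = (15.0000,2.5000)
o1: d²=5 ≤ ρ²=41; F_rep = 15·(1,-2)/5² = (0.6000,-1.2000)
o2: d²=13 ≤ ρ²=41; F_rep = 15·(3,2)/13² = (0.2663,0.1775)
o3: d²=202 > ρ²=41 → inactive
o4: d²=20 ≤ ρ²=41; F_rep = 15·(-4,2)/20² = (-0.1500,0.0750)
F = F_att + ΣF_rep = (15.7163,1.5525)
Δp = p'−p = (3.9291,0.3881); α = Δx/Fx = (53121/13520) / (53121/3380) = 1/4
check: Δy/Fy = (2099/5408) / (2099/1352) = 1/4 ✓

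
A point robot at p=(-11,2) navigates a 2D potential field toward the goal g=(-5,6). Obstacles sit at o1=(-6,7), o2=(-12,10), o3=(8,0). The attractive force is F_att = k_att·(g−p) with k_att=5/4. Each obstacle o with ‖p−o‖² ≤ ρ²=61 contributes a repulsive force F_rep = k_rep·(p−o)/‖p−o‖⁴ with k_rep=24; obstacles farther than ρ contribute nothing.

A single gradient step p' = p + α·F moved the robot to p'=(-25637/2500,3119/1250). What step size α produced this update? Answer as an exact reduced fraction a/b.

F_att = 5/4·(g−p) = 5/4·(6,4) = (7.5000,5.0000)
o1: d²=50 ≤ ρ²=61; F_rep = 24·(-5,-5)/50² = (-0.0480,-0.0480)
o2: d²=65 > ρ²=61 → inactive
o3: d²=365 > ρ²=61 → inactive
F = F_att + ΣF_rep = (7.4520,4.9520)
Δp = p'−p = (0.7452,0.4952); α = Δx/Fx = (1863/2500) / (1863/250) = 1/10
check: Δy/Fy = (619/1250) / (619/125) = 1/10 ✓

α = 1/10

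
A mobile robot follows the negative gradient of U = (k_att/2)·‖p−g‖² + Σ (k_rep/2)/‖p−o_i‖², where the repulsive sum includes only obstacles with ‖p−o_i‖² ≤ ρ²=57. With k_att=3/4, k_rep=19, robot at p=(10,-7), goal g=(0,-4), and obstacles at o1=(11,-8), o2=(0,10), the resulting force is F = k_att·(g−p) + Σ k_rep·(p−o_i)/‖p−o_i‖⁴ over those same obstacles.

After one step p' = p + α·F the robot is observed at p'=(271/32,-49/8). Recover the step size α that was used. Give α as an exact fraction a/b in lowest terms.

α = 1/8

F_att = 3/4·(g−p) = 3/4·(-10,3) = (-7.5000,2.2500)
o1: d²=2 ≤ ρ²=57; F_rep = 19·(-1,1)/2² = (-4.7500,4.7500)
o2: d²=389 > ρ²=57 → inactive
F = F_att + ΣF_rep = (-12.2500,7.0000)
Δp = p'−p = (-1.5312,0.8750); α = Δx/Fx = (-49/32) / (-49/4) = 1/8
check: Δy/Fy = (7/8) / (7) = 1/8 ✓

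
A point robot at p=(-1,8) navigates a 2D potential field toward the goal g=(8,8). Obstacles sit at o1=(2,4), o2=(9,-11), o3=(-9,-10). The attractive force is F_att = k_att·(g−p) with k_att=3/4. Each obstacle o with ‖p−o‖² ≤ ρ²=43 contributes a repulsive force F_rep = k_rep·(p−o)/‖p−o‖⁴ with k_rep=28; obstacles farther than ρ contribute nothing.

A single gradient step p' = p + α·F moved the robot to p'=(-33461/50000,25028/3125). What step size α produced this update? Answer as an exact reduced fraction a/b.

α = 1/20

F_att = 3/4·(g−p) = 3/4·(9,0) = (6.7500,0.0000)
o1: d²=25 ≤ ρ²=43; F_rep = 28·(-3,4)/25² = (-0.1344,0.1792)
o2: d²=461 > ρ²=43 → inactive
o3: d²=388 > ρ²=43 → inactive
F = F_att + ΣF_rep = (6.6156,0.1792)
Δp = p'−p = (0.3308,0.0090); α = Δx/Fx = (16539/50000) / (16539/2500) = 1/20
check: Δy/Fy = (28/3125) / (112/625) = 1/20 ✓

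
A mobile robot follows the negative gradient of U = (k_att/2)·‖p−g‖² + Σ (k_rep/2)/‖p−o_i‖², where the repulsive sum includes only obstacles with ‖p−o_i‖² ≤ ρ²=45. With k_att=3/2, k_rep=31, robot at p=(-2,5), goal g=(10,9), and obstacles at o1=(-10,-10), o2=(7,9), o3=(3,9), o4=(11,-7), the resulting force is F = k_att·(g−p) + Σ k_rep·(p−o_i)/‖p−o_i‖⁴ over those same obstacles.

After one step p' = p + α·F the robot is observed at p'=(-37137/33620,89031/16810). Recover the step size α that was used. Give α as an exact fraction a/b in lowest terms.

α = 1/20

F_att = 3/2·(g−p) = 3/2·(12,4) = (18.0000,6.0000)
o1: d²=289 > ρ²=45 → inactive
o2: d²=97 > ρ²=45 → inactive
o3: d²=41 ≤ ρ²=45; F_rep = 31·(-5,-4)/41² = (-0.0922,-0.0738)
o4: d²=313 > ρ²=45 → inactive
F = F_att + ΣF_rep = (17.9078,5.9262)
Δp = p'−p = (0.8954,0.2963); α = Δx/Fx = (30103/33620) / (30103/1681) = 1/20
check: Δy/Fy = (4981/16810) / (9962/1681) = 1/20 ✓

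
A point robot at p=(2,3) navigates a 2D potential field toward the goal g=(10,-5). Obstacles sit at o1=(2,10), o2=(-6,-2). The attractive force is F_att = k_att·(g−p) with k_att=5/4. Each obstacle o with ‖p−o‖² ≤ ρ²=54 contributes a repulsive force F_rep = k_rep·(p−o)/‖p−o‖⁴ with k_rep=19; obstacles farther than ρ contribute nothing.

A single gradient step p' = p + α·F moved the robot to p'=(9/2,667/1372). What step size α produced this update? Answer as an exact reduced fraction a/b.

F_att = 5/4·(g−p) = 5/4·(8,-8) = (10.0000,-10.0000)
o1: d²=49 ≤ ρ²=54; F_rep = 19·(0,-7)/49² = (0.0000,-0.0554)
o2: d²=89 > ρ²=54 → inactive
F = F_att + ΣF_rep = (10.0000,-10.0554)
Δp = p'−p = (2.5000,-2.5138); α = Δx/Fx = (5/2) / (10) = 1/4
check: Δy/Fy = (-3449/1372) / (-3449/343) = 1/4 ✓

α = 1/4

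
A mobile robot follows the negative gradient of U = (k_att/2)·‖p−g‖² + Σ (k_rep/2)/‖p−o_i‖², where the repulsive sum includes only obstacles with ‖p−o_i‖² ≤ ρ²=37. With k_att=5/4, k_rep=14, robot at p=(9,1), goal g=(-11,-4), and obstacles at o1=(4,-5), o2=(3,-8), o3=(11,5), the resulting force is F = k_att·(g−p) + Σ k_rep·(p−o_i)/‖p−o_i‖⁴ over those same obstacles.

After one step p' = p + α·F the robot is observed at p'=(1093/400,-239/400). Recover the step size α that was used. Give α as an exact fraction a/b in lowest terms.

F_att = 5/4·(g−p) = 5/4·(-20,-5) = (-25.0000,-6.2500)
o1: d²=61 > ρ²=37 → inactive
o2: d²=117 > ρ²=37 → inactive
o3: d²=20 ≤ ρ²=37; F_rep = 14·(-2,-4)/20² = (-0.0700,-0.1400)
F = F_att + ΣF_rep = (-25.0700,-6.3900)
Δp = p'−p = (-6.2675,-1.5975); α = Δx/Fx = (-2507/400) / (-2507/100) = 1/4
check: Δy/Fy = (-639/400) / (-639/100) = 1/4 ✓

α = 1/4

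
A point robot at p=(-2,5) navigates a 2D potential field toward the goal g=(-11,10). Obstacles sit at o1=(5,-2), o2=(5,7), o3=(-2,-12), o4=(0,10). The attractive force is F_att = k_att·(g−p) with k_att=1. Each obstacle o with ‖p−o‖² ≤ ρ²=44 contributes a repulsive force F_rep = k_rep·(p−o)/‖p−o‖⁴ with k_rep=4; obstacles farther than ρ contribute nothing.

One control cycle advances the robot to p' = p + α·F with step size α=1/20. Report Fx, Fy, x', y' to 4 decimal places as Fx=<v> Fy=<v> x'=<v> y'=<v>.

F_att = 1·(g−p) = 1·(-9,5) = (-9.0000,5.0000)
o1: d²=98 > ρ²=44 → inactive
o2: d²=53 > ρ²=44 → inactive
o3: d²=289 > ρ²=44 → inactive
o4: d²=29 ≤ ρ²=44; F_rep = 4·(-2,-5)/29² = (-0.0095,-0.0238)
F = F_att + ΣF_rep = (-9.0095,4.9762)
p' = p + 1/20·F = (-2.4505,5.2488)

Fx=-9.0095 Fy=4.9762 x'=-2.4505 y'=5.2488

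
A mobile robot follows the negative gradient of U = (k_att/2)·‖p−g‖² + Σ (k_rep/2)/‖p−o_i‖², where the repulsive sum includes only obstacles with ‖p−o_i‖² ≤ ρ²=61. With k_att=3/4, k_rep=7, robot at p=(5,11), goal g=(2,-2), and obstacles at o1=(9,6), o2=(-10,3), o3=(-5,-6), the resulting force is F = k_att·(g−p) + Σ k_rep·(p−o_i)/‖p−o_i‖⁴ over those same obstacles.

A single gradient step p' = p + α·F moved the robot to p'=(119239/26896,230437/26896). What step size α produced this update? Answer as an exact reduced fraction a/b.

α = 1/4

F_att = 3/4·(g−p) = 3/4·(-3,-13) = (-2.2500,-9.7500)
o1: d²=41 ≤ ρ²=61; F_rep = 7·(-4,5)/41² = (-0.0167,0.0208)
o2: d²=289 > ρ²=61 → inactive
o3: d²=389 > ρ²=61 → inactive
F = F_att + ΣF_rep = (-2.2667,-9.7292)
Δp = p'−p = (-0.5667,-2.4323); α = Δx/Fx = (-15241/26896) / (-15241/6724) = 1/4
check: Δy/Fy = (-65419/26896) / (-65419/6724) = 1/4 ✓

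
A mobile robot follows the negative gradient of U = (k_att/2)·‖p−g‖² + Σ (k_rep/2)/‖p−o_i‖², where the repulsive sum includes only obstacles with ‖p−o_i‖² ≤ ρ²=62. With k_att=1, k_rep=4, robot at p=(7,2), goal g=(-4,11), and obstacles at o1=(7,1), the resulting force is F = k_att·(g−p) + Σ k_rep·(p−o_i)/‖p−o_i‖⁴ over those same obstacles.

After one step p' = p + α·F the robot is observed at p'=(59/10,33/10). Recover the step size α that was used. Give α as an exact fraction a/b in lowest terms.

α = 1/10

F_att = 1·(g−p) = 1·(-11,9) = (-11.0000,9.0000)
o1: d²=1 ≤ ρ²=62; F_rep = 4·(0,1)/1² = (0.0000,4.0000)
F = F_att + ΣF_rep = (-11.0000,13.0000)
Δp = p'−p = (-1.1000,1.3000); α = Δx/Fx = (-11/10) / (-11) = 1/10
check: Δy/Fy = (13/10) / (13) = 1/10 ✓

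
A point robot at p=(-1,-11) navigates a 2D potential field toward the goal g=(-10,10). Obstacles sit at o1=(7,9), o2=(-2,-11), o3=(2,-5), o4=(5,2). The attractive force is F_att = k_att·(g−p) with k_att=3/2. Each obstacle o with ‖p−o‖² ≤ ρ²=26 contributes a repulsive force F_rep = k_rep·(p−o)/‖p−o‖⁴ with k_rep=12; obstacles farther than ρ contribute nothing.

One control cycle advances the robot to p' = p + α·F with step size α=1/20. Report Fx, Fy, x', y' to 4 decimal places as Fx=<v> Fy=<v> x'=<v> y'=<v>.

Fx=-1.5000 Fy=31.5000 x'=-1.0750 y'=-9.4250

F_att = 3/2·(g−p) = 3/2·(-9,21) = (-13.5000,31.5000)
o1: d²=464 > ρ²=26 → inactive
o2: d²=1 ≤ ρ²=26; F_rep = 12·(1,0)/1² = (12.0000,0.0000)
o3: d²=45 > ρ²=26 → inactive
o4: d²=205 > ρ²=26 → inactive
F = F_att + ΣF_rep = (-1.5000,31.5000)
p' = p + 1/20·F = (-1.0750,-9.4250)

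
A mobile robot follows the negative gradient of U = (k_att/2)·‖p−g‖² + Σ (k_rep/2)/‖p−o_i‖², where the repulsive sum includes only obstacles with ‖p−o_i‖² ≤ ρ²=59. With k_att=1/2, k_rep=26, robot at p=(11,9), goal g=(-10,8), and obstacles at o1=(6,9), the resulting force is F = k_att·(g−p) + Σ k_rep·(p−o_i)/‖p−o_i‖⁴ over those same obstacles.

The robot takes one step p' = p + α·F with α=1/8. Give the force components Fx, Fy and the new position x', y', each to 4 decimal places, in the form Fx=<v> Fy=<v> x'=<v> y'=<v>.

Fx=-10.2920 Fy=-0.5000 x'=9.7135 y'=8.9375

F_att = 1/2·(g−p) = 1/2·(-21,-1) = (-10.5000,-0.5000)
o1: d²=25 ≤ ρ²=59; F_rep = 26·(5,0)/25² = (0.2080,0.0000)
F = F_att + ΣF_rep = (-10.2920,-0.5000)
p' = p + 1/8·F = (9.7135,8.9375)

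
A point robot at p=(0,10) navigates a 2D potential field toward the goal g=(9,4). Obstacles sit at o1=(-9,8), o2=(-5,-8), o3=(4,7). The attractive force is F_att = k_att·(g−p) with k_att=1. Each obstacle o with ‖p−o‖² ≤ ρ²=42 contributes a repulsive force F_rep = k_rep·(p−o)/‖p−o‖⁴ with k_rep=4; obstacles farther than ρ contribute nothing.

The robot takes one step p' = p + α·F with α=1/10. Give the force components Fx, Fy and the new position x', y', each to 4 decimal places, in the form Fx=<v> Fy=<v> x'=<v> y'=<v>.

Fx=8.9744 Fy=-5.9808 x'=0.8974 y'=9.4019

F_att = 1·(g−p) = 1·(9,-6) = (9.0000,-6.0000)
o1: d²=85 > ρ²=42 → inactive
o2: d²=349 > ρ²=42 → inactive
o3: d²=25 ≤ ρ²=42; F_rep = 4·(-4,3)/25² = (-0.0256,0.0192)
F = F_att + ΣF_rep = (8.9744,-5.9808)
p' = p + 1/10·F = (0.8974,9.4019)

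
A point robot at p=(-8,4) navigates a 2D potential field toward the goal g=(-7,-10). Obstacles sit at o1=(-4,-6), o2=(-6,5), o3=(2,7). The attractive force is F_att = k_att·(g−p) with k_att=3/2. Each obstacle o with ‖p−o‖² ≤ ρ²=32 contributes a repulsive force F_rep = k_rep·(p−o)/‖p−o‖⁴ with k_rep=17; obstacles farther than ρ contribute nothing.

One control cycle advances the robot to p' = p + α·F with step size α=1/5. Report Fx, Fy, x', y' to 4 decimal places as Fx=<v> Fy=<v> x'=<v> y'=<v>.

F_att = 3/2·(g−p) = 3/2·(1,-14) = (1.5000,-21.0000)
o1: d²=116 > ρ²=32 → inactive
o2: d²=5 ≤ ρ²=32; F_rep = 17·(-2,-1)/5² = (-1.3600,-0.6800)
o3: d²=109 > ρ²=32 → inactive
F = F_att + ΣF_rep = (0.1400,-21.6800)
p' = p + 1/5·F = (-7.9720,-0.3360)

Fx=0.1400 Fy=-21.6800 x'=-7.9720 y'=-0.3360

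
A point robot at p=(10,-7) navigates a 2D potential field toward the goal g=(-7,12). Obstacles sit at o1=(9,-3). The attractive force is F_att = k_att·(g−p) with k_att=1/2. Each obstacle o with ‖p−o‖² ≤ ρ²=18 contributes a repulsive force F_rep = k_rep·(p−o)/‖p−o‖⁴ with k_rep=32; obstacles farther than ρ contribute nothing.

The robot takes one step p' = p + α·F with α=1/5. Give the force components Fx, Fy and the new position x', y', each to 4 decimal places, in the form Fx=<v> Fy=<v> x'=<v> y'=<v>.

F_att = 1/2·(g−p) = 1/2·(-17,19) = (-8.5000,9.5000)
o1: d²=17 ≤ ρ²=18; F_rep = 32·(1,-4)/17² = (0.1107,-0.4429)
F = F_att + ΣF_rep = (-8.3893,9.0571)
p' = p + 1/5·F = (8.3221,-5.1886)

Fx=-8.3893 Fy=9.0571 x'=8.3221 y'=-5.1886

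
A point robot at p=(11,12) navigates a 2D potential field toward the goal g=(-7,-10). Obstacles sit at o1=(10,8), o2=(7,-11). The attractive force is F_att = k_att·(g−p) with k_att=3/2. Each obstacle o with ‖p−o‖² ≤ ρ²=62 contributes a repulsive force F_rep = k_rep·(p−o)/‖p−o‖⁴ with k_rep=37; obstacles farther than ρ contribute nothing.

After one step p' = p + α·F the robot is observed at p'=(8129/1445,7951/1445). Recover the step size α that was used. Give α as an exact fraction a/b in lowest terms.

F_att = 3/2·(g−p) = 3/2·(-18,-22) = (-27.0000,-33.0000)
o1: d²=17 ≤ ρ²=62; F_rep = 37·(1,4)/17² = (0.1280,0.5121)
o2: d²=545 > ρ²=62 → inactive
F = F_att + ΣF_rep = (-26.8720,-32.4879)
Δp = p'−p = (-5.3744,-6.4976); α = Δx/Fx = (-7766/1445) / (-7766/289) = 1/5
check: Δy/Fy = (-9389/1445) / (-9389/289) = 1/5 ✓

α = 1/5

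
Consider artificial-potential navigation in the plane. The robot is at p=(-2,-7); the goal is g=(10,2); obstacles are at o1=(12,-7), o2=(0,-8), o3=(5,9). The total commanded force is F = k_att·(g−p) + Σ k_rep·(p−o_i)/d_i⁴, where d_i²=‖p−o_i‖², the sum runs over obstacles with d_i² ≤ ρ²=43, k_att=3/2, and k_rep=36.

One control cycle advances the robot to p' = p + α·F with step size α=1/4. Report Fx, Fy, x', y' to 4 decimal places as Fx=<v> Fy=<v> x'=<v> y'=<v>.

F_att = 3/2·(g−p) = 3/2·(12,9) = (18.0000,13.5000)
o1: d²=196 > ρ²=43 → inactive
o2: d²=5 ≤ ρ²=43; F_rep = 36·(-2,1)/5² = (-2.8800,1.4400)
o3: d²=305 > ρ²=43 → inactive
F = F_att + ΣF_rep = (15.1200,14.9400)
p' = p + 1/4·F = (1.7800,-3.2650)

Fx=15.1200 Fy=14.9400 x'=1.7800 y'=-3.2650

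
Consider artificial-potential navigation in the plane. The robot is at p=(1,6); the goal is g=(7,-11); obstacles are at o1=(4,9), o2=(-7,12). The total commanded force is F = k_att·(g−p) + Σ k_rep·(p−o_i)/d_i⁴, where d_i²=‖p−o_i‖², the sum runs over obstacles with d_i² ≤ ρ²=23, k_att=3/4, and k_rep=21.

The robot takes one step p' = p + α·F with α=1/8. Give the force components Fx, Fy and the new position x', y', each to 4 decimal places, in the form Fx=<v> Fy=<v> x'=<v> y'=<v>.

F_att = 3/4·(g−p) = 3/4·(6,-17) = (4.5000,-12.7500)
o1: d²=18 ≤ ρ²=23; F_rep = 21·(-3,-3)/18² = (-0.1944,-0.1944)
o2: d²=100 > ρ²=23 → inactive
F = F_att + ΣF_rep = (4.3056,-12.9444)
p' = p + 1/8·F = (1.5382,4.3819)

Fx=4.3056 Fy=-12.9444 x'=1.5382 y'=4.3819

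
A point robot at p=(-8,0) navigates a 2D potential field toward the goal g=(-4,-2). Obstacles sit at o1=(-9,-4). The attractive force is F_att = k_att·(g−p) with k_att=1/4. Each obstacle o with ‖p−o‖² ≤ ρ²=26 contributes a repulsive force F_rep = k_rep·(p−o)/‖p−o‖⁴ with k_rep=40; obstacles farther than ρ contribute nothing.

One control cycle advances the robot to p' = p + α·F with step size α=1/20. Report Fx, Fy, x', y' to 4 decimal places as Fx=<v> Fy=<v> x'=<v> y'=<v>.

F_att = 1/4·(g−p) = 1/4·(4,-2) = (1.0000,-0.5000)
o1: d²=17 ≤ ρ²=26; F_rep = 40·(1,4)/17² = (0.1384,0.5536)
F = F_att + ΣF_rep = (1.1384,0.0536)
p' = p + 1/20·F = (-7.9431,0.0027)

Fx=1.1384 Fy=0.0536 x'=-7.9431 y'=0.0027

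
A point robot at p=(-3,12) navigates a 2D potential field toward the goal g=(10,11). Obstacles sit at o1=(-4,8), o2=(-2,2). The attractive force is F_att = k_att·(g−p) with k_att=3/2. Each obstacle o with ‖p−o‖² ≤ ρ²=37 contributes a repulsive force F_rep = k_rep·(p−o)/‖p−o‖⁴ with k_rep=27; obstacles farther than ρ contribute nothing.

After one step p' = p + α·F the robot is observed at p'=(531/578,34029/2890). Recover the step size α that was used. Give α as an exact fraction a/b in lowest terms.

α = 1/5

F_att = 3/2·(g−p) = 3/2·(13,-1) = (19.5000,-1.5000)
o1: d²=17 ≤ ρ²=37; F_rep = 27·(1,4)/17² = (0.0934,0.3737)
o2: d²=101 > ρ²=37 → inactive
F = F_att + ΣF_rep = (19.5934,-1.1263)
Δp = p'−p = (3.9187,-0.2253); α = Δx/Fx = (2265/578) / (11325/578) = 1/5
check: Δy/Fy = (-651/2890) / (-651/578) = 1/5 ✓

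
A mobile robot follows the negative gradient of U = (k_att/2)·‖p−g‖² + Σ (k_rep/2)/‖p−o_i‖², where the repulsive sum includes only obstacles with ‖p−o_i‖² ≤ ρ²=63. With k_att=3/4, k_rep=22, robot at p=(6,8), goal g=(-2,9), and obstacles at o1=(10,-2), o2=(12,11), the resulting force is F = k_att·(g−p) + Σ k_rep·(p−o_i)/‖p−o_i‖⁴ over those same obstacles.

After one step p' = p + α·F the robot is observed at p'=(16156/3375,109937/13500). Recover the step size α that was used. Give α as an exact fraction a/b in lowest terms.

α = 1/5

F_att = 3/4·(g−p) = 3/4·(-8,1) = (-6.0000,0.7500)
o1: d²=116 > ρ²=63 → inactive
o2: d²=45 ≤ ρ²=63; F_rep = 22·(-6,-3)/45² = (-0.0652,-0.0326)
F = F_att + ΣF_rep = (-6.0652,0.7174)
Δp = p'−p = (-1.2130,0.1435); α = Δx/Fx = (-4094/3375) / (-4094/675) = 1/5
check: Δy/Fy = (1937/13500) / (1937/2700) = 1/5 ✓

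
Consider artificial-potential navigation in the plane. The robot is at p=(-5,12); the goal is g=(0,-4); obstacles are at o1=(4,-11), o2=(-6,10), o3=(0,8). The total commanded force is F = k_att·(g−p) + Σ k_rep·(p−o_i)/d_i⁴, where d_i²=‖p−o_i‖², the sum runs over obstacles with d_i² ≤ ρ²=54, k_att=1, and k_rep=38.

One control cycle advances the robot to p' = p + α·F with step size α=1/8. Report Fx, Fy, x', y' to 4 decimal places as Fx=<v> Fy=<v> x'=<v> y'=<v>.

Fx=6.4070 Fy=-12.8696 x'=-4.1991 y'=10.3913

F_att = 1·(g−p) = 1·(5,-16) = (5.0000,-16.0000)
o1: d²=610 > ρ²=54 → inactive
o2: d²=5 ≤ ρ²=54; F_rep = 38·(1,2)/5² = (1.5200,3.0400)
o3: d²=41 ≤ ρ²=54; F_rep = 38·(-5,4)/41² = (-0.1130,0.0904)
F = F_att + ΣF_rep = (6.4070,-12.8696)
p' = p + 1/8·F = (-4.1991,10.3913)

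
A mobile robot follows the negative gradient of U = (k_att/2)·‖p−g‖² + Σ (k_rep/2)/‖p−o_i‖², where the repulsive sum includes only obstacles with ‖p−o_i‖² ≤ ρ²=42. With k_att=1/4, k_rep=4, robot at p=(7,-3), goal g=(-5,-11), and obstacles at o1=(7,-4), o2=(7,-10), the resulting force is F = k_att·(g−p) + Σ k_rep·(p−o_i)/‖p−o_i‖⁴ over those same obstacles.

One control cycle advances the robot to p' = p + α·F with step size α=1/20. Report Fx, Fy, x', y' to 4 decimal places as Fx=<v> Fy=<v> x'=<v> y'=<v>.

Fx=-3.0000 Fy=2.0000 x'=6.8500 y'=-2.9000

F_att = 1/4·(g−p) = 1/4·(-12,-8) = (-3.0000,-2.0000)
o1: d²=1 ≤ ρ²=42; F_rep = 4·(0,1)/1² = (0.0000,4.0000)
o2: d²=49 > ρ²=42 → inactive
F = F_att + ΣF_rep = (-3.0000,2.0000)
p' = p + 1/20·F = (6.8500,-2.9000)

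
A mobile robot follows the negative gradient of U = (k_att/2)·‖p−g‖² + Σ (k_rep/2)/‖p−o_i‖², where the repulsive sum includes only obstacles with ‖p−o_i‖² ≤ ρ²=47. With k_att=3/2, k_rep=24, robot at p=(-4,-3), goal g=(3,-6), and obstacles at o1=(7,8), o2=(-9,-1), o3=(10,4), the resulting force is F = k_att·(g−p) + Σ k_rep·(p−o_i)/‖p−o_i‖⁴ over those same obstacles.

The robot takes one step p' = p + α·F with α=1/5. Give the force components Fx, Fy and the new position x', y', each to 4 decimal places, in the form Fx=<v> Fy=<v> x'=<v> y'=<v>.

Fx=10.6427 Fy=-4.5571 x'=-1.8715 y'=-3.9114

F_att = 3/2·(g−p) = 3/2·(7,-3) = (10.5000,-4.5000)
o1: d²=242 > ρ²=47 → inactive
o2: d²=29 ≤ ρ²=47; F_rep = 24·(5,-2)/29² = (0.1427,-0.0571)
o3: d²=245 > ρ²=47 → inactive
F = F_att + ΣF_rep = (10.6427,-4.5571)
p' = p + 1/5·F = (-1.8715,-3.9114)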